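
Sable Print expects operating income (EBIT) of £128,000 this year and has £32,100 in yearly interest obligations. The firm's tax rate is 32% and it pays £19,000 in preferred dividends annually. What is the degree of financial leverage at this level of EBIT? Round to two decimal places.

Annual interest charges come to £32,100.00.
Preferred dividends grossed up pre-tax: £19,000 / (1 − 0.32) = £27,941.18.
DFL = EBIT ÷ [EBIT − I − D_p/(1−t)] = £128,000 ÷ [£128,000 − £32,100.00 − £27,941.18] = £128,000 ÷ £67,958.82 = 1.8835.

1.88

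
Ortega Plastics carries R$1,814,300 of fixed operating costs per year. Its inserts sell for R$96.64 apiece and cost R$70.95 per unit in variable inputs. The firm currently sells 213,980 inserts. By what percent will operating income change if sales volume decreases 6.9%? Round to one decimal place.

-10.3%

Contribution at this volume is 213,980 × R$25.69 = R$5,497,146.20.
Subtracting fixed costs: EBIT = R$5,497,146.20 − R$1,814,300 = R$3,682,846.20.
So DOL = total CM / EBIT = R$5,497,146.20 / R$3,682,846.20 = 1.4926.
So EBIT moves 1.4926 × (-6.9%) = -10.3%.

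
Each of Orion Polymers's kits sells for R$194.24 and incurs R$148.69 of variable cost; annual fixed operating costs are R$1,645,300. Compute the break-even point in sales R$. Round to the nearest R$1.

CM per unit = R$194.24 − R$148.69 = R$45.55; CM ratio = R$45.55 / R$194.24 = 0.2345.
Break-even revenue = fixed costs × price ÷ CM = R$1,645,300 × R$194.24 ÷ R$45.55 = R$7,016,094.

R$7,016,094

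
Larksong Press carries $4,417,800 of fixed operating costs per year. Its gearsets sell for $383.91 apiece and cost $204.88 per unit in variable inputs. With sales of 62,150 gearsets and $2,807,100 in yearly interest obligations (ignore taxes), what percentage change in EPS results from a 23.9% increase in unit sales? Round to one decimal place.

+68.2%

Contribution at this volume is 62,150 × $179.03 = $11,126,714.50.
EBIT = $11,126,714.50 − $4,417,800 = $6,708,914.50.
After interest of $2,807,100.00, pre-tax earnings = $3,901,814.50.
DCL = total CM / (EBIT − I) = $11,126,714.50 / $3,901,814.50 = 2.8517.
EPS therefore changes by 2.8517 × (+23.9%) = +68.2%.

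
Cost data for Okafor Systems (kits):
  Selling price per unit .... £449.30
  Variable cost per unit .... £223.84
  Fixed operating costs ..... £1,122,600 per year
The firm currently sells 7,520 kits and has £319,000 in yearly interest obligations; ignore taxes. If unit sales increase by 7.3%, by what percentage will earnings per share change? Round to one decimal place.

Contribution at this volume is 7,520 × £225.46 = £1,695,459.20.
Operating income = contribution − fixed costs = £1,695,459.20 − £1,122,600 = £572,859.20.
Interest = £319,000.00, so EBIT − I = £253,859.20.
Degree of combined leverage = contribution ÷ (EBIT − I) = £1,695,459.20 ÷ £253,859.20 = 6.6787.
%ΔEPS = DCL × %ΔSales = 6.6787 × +7.3% = +48.8%.

+48.8%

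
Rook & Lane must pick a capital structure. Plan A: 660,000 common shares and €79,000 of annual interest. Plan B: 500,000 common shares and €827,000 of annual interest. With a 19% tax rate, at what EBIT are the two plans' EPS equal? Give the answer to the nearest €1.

€3,164,500

Set EPS_A = EPS_B: (EBIT − €79,000)(1 − 0.19) ÷ 660,000 = (EBIT − €827,000)(1 − 0.19) ÷ 500,000.
The (1 − t) factor cancels: (EBIT − 79,000) × 500,000 = (EBIT − 827,000) × 660,000.
Solving, EBIT = (827,000·660,000 − 79,000·500,000) / (660,000 − 500,000) = 506,320,000,000 / 160,000 = 3,164,500.00.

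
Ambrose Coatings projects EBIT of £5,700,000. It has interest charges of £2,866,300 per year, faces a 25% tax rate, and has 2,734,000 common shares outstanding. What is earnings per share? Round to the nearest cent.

Interest = £2,866,300.00, so EBT = £5,700,000 − £2,866,300.00 = £2,833,700.00.
After tax at 25%: net income = £2,833,700.00 × 0.75 = £2,125,275.00.
EPS = £2,125,275.00 ÷ 2,734,000 = £0.78.

£0.78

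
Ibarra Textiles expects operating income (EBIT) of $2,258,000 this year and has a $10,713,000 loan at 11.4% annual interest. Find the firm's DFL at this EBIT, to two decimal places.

Annual interest charges come to $1,221,282.00.
DFL = EBIT ÷ (EBIT − I) = $2,258,000 ÷ ($2,258,000 − $1,221,282.00) = $2,258,000 ÷ $1,036,718.00 = 2.1780.

2.18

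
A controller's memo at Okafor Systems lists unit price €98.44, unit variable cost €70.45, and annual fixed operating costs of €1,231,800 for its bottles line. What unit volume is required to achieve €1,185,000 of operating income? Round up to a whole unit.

86,346 bottles

Contribution margin per unit = €98.44 − €70.45 = €27.99.
Required volume = (fixed costs + target profit) ÷ CM = (€1,231,800 + €1,185,000) ÷ €27.99 = 86,345.12, so 86,346 bottles.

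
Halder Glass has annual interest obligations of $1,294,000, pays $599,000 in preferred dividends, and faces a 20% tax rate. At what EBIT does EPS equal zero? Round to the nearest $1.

Grossing the preferred dividend up to pre-tax terms: $599,000 / (1 − 0.20) = $748,750.00.
Financial break-even EBIT = interest + D_p ÷ (1 − t) = $1,294,000 + $748,750.00 = $2,042,750.00.

$2,042,750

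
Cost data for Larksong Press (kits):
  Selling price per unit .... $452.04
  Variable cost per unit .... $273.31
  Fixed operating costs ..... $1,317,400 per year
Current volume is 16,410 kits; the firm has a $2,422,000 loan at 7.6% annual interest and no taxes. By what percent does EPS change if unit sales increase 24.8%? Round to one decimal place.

At 16,410 units, contribution = 16,410 × $178.73 = $2,932,959.30.
Subtracting fixed costs: EBIT = $2,932,959.30 − $1,317,400 = $1,615,559.30.
Interest = $184,072.00, so EBIT − I = $1,431,487.30.
DCL = total CM / (EBIT − I) = $2,932,959.30 / $1,431,487.30 = 2.0489.
EPS therefore changes by 2.0489 × (+24.8%) = +50.8%.

+50.8%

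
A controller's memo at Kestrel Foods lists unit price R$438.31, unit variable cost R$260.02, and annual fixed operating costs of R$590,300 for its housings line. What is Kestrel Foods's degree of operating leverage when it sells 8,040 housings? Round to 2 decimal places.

At 8,040 units, contribution = 8,040 × R$178.29 = R$1,433,451.60.
Subtracting fixed costs: EBIT = R$1,433,451.60 − R$590,300 = R$843,151.60.
Degree of operating leverage = R$1,433,451.60 / R$843,151.60 = 1.7001.

1.70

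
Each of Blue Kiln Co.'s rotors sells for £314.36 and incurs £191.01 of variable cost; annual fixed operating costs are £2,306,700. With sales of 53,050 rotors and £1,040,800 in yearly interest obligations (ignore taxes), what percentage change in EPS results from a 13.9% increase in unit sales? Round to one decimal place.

+28.5%

At 53,050 units, contribution = 53,050 × £123.35 = £6,543,717.50.
Subtracting fixed costs: EBIT = £6,543,717.50 − £2,306,700 = £4,237,017.50.
Interest = £1,040,800.00, so EBIT − I = £3,196,217.50.
DCL = total CM / (EBIT − I) = £6,543,717.50 / £3,196,217.50 = 2.0473.
EPS therefore changes by 2.0473 × (+13.9%) = +28.5%.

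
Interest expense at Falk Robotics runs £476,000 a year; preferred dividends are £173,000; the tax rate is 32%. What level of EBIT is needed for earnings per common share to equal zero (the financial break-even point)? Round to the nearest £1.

Preferred dividends are paid after tax, so their pre-tax equivalent is £173,000 ÷ (1 − 0.32) = £254,411.76.
Financial break-even EBIT = interest + D_p ÷ (1 − t) = £476,000 + £254,411.76 = £730,411.76.

£730,412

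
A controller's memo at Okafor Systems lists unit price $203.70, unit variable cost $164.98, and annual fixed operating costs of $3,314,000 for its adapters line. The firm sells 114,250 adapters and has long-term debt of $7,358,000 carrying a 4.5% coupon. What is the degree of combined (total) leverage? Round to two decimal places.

At 114,250 units, contribution = 114,250 × $38.72 = $4,423,760.00.
EBIT = $4,423,760.00 − $3,314,000 = $1,109,760.00. Interest = $331,110.00.
DOL = $4,423,760.00 ÷ $1,109,760.00 = 3.9862; DFL = $1,109,760.00 ÷ $778,650.00 = 1.4252.
Combined leverage = 3.9862 × 1.4252 = 5.6811.

5.68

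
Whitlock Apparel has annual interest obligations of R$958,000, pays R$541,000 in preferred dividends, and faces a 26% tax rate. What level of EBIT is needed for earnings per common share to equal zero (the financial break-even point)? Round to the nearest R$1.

Grossing the preferred dividend up to pre-tax terms: R$541,000 / (1 − 0.26) = R$731,081.08.
Financial break-even EBIT = interest + D_p ÷ (1 − t) = R$958,000 + R$731,081.08 = R$1,689,081.08.

R$1,689,081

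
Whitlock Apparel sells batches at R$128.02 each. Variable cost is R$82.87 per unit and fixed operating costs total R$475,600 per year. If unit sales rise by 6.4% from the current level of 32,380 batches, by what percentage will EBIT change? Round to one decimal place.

At 32,380 units, contribution = 32,380 × R$45.15 = R$1,461,957.00.
Subtracting fixed costs: EBIT = R$1,461,957.00 − R$475,600 = R$986,357.00.
DOL = contribution ÷ EBIT = R$1,461,957.00 ÷ R$986,357.00 = 1.4822.
Operating income changes by 1.4822 × +6.4% = +9.5%.

+9.5%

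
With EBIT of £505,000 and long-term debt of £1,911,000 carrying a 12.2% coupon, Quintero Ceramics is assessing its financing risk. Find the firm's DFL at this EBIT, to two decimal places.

1.86

Annual interest charges come to £233,142.00.
DFL = EBIT ÷ (EBIT − I) = £505,000 ÷ (£505,000 − £233,142.00) = £505,000 ÷ £271,858.00 = 1.8576.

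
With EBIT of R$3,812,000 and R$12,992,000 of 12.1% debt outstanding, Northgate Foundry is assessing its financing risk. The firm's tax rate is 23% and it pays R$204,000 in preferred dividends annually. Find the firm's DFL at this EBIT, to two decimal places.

1.93

Annual interest charges come to R$1,572,032.00.
Pre-tax preferred-dividend burden = R$204,000 ÷ (1 − 0.23) = R$264,935.06.
DFL = EBIT ÷ [EBIT − I − D_p/(1−t)] = R$3,812,000 ÷ [R$3,812,000 − R$1,572,032.00 − R$264,935.06] = R$3,812,000 ÷ R$1,975,032.94 = 1.9301.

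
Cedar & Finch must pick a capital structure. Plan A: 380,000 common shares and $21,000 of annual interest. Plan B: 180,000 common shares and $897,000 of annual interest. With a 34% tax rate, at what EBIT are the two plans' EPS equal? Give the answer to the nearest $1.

$1,685,400

Set EPS_A = EPS_B: (EBIT − $21,000)(1 − 0.34) ÷ 380,000 = (EBIT − $897,000)(1 − 0.34) ÷ 180,000.
Cancelling (1 − t) and cross-multiplying: 180,000·(EBIT − 21,000) = 380,000·(EBIT − 897,000).
Solving, EBIT = (897,000·380,000 − 21,000·180,000) / (380,000 − 180,000) = 337,080,000,000 / 200,000 = 1,685,400.00.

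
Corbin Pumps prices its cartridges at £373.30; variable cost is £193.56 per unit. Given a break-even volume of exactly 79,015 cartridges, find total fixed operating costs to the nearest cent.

£14,202,156.10

Unit CM = price − variable cost = £373.30 − £193.56 = £179.74.
Fixed costs = break-even units × CM = 79,015 × £179.74 = £14,202,156.10.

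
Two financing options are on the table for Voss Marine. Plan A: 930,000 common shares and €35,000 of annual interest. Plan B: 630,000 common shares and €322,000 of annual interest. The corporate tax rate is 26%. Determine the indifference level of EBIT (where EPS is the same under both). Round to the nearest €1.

€924,700

At indifference, (EBIT − 35,000)(1 − t)/930,000 = (EBIT − 322,000)(1 − t)/630,000.
Cancelling (1 − t) and cross-multiplying: 630,000·(EBIT − 35,000) = 930,000·(EBIT − 322,000).
EBIT × (930,000 − 630,000) = 322,000 × 930,000 − 35,000 × 630,000 = 277,410,000,000, so EBIT = 277,410,000,000 ÷ 300,000 = 924,700.00.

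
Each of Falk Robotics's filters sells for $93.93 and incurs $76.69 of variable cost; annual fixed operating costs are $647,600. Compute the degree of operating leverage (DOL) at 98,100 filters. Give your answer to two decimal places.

1.62

Total contribution margin = 98,100 × $17.24 = $1,691,244.00.
Operating income = contribution − fixed costs = $1,691,244.00 − $647,600 = $1,043,644.00.
So DOL = total CM / EBIT = $1,691,244.00 / $1,043,644.00 = 1.6205.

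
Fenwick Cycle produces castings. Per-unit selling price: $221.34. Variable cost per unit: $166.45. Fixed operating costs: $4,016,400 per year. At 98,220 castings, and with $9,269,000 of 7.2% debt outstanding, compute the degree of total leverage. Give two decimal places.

At 98,220 units, contribution = 98,220 × $54.89 = $5,391,295.80.
Subtracting fixed costs: EBIT = $5,391,295.80 − $4,016,400 = $1,374,895.80. Interest = $667,368.00.
DOL = $5,391,295.80 ÷ $1,374,895.80 = 3.9212; DFL = $1,374,895.80 ÷ $707,527.80 = 1.9432.
DCL = DOL × DFL = 3.9212 × 1.9432 = 7.6197.

7.62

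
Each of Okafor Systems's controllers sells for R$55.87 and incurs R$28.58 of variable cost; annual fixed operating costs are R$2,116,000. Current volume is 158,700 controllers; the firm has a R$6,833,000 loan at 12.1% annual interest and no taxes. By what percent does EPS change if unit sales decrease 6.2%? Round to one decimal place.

-19.3%

Total contribution margin = 158,700 × R$27.29 = R$4,330,923.00.
EBIT = R$4,330,923.00 − R$2,116,000 = R$2,214,923.00.
Interest = R$826,793.00, so EBIT − I = R$1,388,130.00.
DCL = total CM / (EBIT − I) = R$4,330,923.00 / R$1,388,130.00 = 3.1200.
%ΔEPS = DCL × %ΔSales = 3.1200 × -6.2% = -19.3%.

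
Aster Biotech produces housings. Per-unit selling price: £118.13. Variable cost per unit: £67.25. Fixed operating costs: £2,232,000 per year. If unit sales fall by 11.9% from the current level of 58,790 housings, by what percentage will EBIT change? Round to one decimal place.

Contribution at this volume is 58,790 × £50.88 = £2,991,235.20.
Operating income = contribution − fixed costs = £2,991,235.20 − £2,232,000 = £759,235.20.
Degree of operating leverage = £2,991,235.20 / £759,235.20 = 3.9398.
So EBIT moves 3.9398 × (-11.9%) = -46.9%.

-46.9%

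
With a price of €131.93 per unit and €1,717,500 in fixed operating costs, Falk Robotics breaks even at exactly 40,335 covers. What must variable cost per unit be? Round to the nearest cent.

Contribution per unit must be FC / Q = €1,717,500 / 40,335 = €42.5809.
Hence VC = price − CM = €131.93 − €42.5809 = €89.35.

€89.35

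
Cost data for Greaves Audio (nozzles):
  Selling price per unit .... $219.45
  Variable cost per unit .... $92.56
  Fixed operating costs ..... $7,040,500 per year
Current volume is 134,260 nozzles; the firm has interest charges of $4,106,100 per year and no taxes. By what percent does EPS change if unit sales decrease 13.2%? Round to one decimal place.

-38.2%

Contribution at this volume is 134,260 × $126.89 = $17,036,251.40.
Subtracting fixed costs: EBIT = $17,036,251.40 − $7,040,500 = $9,995,751.40.
After interest of $4,106,100.00, pre-tax earnings = $5,889,651.40.
Degree of combined leverage = contribution ÷ (EBIT − I) = $17,036,251.40 ÷ $5,889,651.40 = 2.8926.
EPS therefore changes by 2.8926 × (-13.2%) = -38.2%.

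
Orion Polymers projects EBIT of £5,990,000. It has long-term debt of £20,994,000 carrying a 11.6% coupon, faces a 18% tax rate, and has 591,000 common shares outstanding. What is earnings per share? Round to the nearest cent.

£4.93

Interest = £2,435,304.00, so EBT = £5,990,000 − £2,435,304.00 = £3,554,696.00.
After tax at 18%: net income = £3,554,696.00 × 0.82 = £2,914,850.72.
Per share: £2,914,850.72 / 591,000 shares = £4.93.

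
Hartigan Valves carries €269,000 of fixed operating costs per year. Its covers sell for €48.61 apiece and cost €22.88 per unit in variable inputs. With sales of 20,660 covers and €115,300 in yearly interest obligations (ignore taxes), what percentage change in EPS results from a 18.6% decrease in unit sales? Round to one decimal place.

-67.1%

Total contribution margin = 20,660 × €25.73 = €531,581.80.
Subtracting fixed costs: EBIT = €531,581.80 − €269,000 = €262,581.80.
After interest of €115,300.00, pre-tax earnings = €147,281.80.
Degree of combined leverage = contribution ÷ (EBIT − I) = €531,581.80 ÷ €147,281.80 = 3.6093.
EPS therefore changes by 3.6093 × (-18.6%) = -67.1%.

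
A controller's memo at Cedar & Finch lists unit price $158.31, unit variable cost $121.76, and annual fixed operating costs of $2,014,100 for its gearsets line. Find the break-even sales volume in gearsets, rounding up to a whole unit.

Each unit contributes $158.31 − $121.76 = $36.55.
Units to break even: $2,014,100 ÷ $36.55 = 55,105.34, rounded up to 55,106.

55,106 gearsets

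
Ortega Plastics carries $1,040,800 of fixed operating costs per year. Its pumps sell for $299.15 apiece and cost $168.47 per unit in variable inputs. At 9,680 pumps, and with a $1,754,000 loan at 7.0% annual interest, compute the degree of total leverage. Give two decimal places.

12.47

Contribution at this volume is 9,680 × $130.68 = $1,264,982.40.
EBIT = $1,264,982.40 − $1,040,800 = $224,182.40. Interest = $122,780.00.
DOL = $1,264,982.40 ÷ $224,182.40 = 5.6426; DFL = $224,182.40 ÷ $101,402.40 = 2.2108.
Combined leverage = 5.6426 × 2.2108 = 12.4747.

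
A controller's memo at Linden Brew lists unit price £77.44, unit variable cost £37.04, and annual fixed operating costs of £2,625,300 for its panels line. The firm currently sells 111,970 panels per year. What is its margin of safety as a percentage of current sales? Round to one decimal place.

42.0%

Contribution margin per unit = £77.44 − £37.04 = £40.40. Break-even units = £2,625,300 ÷ £40.40 = 64,982.67; break-even revenue = 64,982.67 × £77.44 = £5,032,258.22.
Current sales = 111,970 × £77.44 = £8,670,956.80.
Margin of safety = (£8,670,956.80 − £5,032,258.22) ÷ £8,670,956.80 = 42.0%.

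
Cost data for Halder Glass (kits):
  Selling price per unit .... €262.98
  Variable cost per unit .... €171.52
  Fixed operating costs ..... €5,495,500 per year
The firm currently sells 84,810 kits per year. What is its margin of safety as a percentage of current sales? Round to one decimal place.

29.2%

Each unit contributes €262.98 − €171.52 = €91.46. Break-even units = €5,495,500 ÷ €91.46 = 60,086.38; break-even revenue = 60,086.38 × €262.98 = €15,801,515.31.
Current sales = 84,810 × €262.98 = €22,303,333.80.
Margin of safety = (€22,303,333.80 − €15,801,515.31) ÷ €22,303,333.80 = 29.2%.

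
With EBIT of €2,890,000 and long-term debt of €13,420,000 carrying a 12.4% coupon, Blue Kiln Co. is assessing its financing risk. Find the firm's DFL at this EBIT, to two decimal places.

Annual interest charges come to €1,664,080.00.
DFL = EBIT ÷ (EBIT − I) = €2,890,000 ÷ (€2,890,000 − €1,664,080.00) = €2,890,000 ÷ €1,225,920.00 = 2.3574.

2.36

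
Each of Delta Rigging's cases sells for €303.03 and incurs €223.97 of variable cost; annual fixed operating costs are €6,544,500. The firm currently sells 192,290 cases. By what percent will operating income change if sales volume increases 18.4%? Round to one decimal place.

Contribution at this volume is 192,290 × €79.06 = €15,202,447.40.
EBIT = €15,202,447.40 − €6,544,500 = €8,657,947.40.
So DOL = total CM / EBIT = €15,202,447.40 / €8,657,947.40 = 1.7559.
Operating income changes by 1.7559 × +18.4% = +32.3%.

+32.3%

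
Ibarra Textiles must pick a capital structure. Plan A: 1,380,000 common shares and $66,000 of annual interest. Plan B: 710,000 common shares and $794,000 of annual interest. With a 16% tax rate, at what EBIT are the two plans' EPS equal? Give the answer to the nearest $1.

$1,565,463

Set EPS_A = EPS_B: (EBIT − $66,000)(1 − 0.16) ÷ 1,380,000 = (EBIT − $794,000)(1 − 0.16) ÷ 710,000.
Cancelling (1 − t) and cross-multiplying: 710,000·(EBIT − 66,000) = 1,380,000·(EBIT − 794,000).
Solving, EBIT = (794,000·1,380,000 − 66,000·710,000) / (1,380,000 − 710,000) = 1,048,860,000,000 / 670,000 = 1,565,462.69.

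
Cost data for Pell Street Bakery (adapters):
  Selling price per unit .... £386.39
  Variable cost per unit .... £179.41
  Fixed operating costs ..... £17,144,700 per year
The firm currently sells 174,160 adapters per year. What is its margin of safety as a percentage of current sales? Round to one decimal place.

Unit CM = price − variable cost = £386.39 − £179.41 = £206.98. Break-even units = £17,144,700 ÷ £206.98 = 82,832.64; break-even revenue = 82,832.64 × £386.39 = £32,005,704.09.
Actual sales revenue = 174,160 × £386.39 = £67,293,682.40.
Margin of safety = (£67,293,682.40 − £32,005,704.09) ÷ £67,293,682.40 = 52.4%.

52.4%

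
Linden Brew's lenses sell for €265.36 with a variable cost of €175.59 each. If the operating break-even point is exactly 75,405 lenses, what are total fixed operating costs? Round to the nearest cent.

Each unit contributes €265.36 − €175.59 = €89.77.
Since BE = FC / CM, FC = 75,405 × €89.77 = €6,769,106.85.

€6,769,106.85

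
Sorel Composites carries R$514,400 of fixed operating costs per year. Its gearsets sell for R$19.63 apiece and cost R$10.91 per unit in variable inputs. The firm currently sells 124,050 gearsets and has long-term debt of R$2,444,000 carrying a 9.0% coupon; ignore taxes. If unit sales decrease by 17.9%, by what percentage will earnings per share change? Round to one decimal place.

Contribution at this volume is 124,050 × R$8.72 = R$1,081,716.00.
Operating income = contribution − fixed costs = R$1,081,716.00 − R$514,400 = R$567,316.00.
Interest = R$219,960.00, so EBIT − I = R$347,356.00.
DCL = total CM / (EBIT − I) = R$1,081,716.00 / R$347,356.00 = 3.1141.
EPS therefore changes by 3.1141 × (-17.9%) = -55.7%.

-55.7%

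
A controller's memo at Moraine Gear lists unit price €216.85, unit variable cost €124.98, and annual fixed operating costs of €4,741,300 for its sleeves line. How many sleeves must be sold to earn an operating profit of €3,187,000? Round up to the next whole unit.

Unit CM = price − variable cost = €216.85 − €124.98 = €91.87.
Units = (FC + target) / CM = (€4,741,300 + €3,187,000) / €91.87 = 86,299.12, so 86,300 sleeves.

86,300 sleeves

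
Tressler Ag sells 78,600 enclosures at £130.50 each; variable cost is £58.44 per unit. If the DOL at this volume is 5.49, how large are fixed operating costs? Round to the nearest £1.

£4,632,237

Total contribution margin = 78,600 × £72.06 = £5,663,916.00.
Since DOL = CM ÷ EBIT, EBIT = £5,663,916.00 ÷ 5.49 = £1,031,678.69.
Fixed costs = CM − EBIT = £5,663,916.00 − £1,031,678.69 = £4,632,237.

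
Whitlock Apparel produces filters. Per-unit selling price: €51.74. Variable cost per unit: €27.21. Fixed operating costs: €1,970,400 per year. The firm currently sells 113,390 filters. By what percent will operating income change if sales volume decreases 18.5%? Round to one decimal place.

-63.4%

Contribution at this volume is 113,390 × €24.53 = €2,781,456.70.
EBIT = €2,781,456.70 − €1,970,400 = €811,056.70.
So DOL = total CM / EBIT = €2,781,456.70 / €811,056.70 = 3.4294.
Operating income changes by 3.4294 × -18.5% = -63.4%.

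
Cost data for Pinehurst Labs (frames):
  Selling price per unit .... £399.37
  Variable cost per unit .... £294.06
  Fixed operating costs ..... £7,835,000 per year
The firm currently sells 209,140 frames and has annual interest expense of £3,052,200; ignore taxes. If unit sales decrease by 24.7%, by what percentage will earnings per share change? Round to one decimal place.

-48.8%

Contribution at this volume is 209,140 × £105.31 = £22,024,533.40.
Operating income = contribution − fixed costs = £22,024,533.40 − £7,835,000 = £14,189,533.40.
After interest of £3,052,200.00, pre-tax earnings = £11,137,333.40.
Degree of combined leverage = contribution ÷ (EBIT − I) = £22,024,533.40 ÷ £11,137,333.40 = 1.9775.
EPS therefore changes by 1.9775 × (-24.7%) = -48.8%.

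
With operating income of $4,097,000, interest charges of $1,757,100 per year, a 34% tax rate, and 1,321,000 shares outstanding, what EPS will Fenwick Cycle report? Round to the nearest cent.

$1.17

Pre-tax income = $4,097,000 − $1,757,100.00 = $2,339,900.00.
Net income = $2,339,900.00 × (1 − 0.34) = $1,544,334.00.
EPS = $1,544,334.00 ÷ 1,321,000 = $1.17.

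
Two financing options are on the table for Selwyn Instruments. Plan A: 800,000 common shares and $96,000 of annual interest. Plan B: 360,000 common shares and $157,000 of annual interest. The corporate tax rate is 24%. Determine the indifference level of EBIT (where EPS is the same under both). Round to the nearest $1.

Set EPS_A = EPS_B: (EBIT − $96,000)(1 − 0.24) ÷ 800,000 = (EBIT − $157,000)(1 − 0.24) ÷ 360,000.
Cancelling (1 − t) and cross-multiplying: 360,000·(EBIT − 96,000) = 800,000·(EBIT − 157,000).
EBIT × (800,000 − 360,000) = 157,000 × 800,000 − 96,000 × 360,000 = 91,040,000,000, so EBIT = 91,040,000,000 ÷ 440,000 = 206,909.09.

$206,909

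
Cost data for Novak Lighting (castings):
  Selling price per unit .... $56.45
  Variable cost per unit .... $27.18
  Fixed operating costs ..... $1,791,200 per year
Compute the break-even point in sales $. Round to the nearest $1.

$3,454,501

Contribution margin per unit = $56.45 − $27.18 = $29.27, a CM ratio of $29.27 ÷ $56.45 = 0.5185.
Break-even revenue = fixed costs × price ÷ CM = $1,791,200 × $56.45 ÷ $29.27 = $3,454,501.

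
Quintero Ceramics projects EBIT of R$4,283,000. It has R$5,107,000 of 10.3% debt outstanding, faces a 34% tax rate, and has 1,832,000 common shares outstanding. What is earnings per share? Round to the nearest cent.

Pre-tax income = R$4,283,000 − R$526,021.00 = R$3,756,979.00.
Net income = R$3,756,979.00 × (1 − 0.34) = R$2,479,606.14.
EPS = R$2,479,606.14 ÷ 1,832,000 = R$1.35.

R$1.35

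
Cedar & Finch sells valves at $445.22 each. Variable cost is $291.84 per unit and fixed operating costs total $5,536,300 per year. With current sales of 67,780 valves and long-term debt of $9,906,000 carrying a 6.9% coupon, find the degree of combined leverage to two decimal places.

2.49

At 67,780 units, contribution = 67,780 × $153.38 = $10,396,096.40.
Subtracting fixed costs: EBIT = $10,396,096.40 − $5,536,300 = $4,859,796.40. Interest = $683,514.00.
DOL = $10,396,096.40 ÷ $4,859,796.40 = 2.1392; DFL = $4,859,796.40 ÷ $4,176,282.40 = 1.1637.
DCL = DOL × DFL = 2.1392 × 1.1637 = 2.4894.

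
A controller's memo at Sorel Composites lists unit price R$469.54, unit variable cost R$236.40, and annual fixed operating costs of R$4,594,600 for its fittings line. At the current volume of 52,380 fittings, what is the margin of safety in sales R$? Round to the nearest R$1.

Each unit contributes R$469.54 − R$236.40 = R$233.14. Break-even units = R$4,594,600 ÷ R$233.14 = 19,707.47; break-even revenue = 19,707.47 × R$469.54 = R$9,253,446.36.
Actual sales revenue = 52,380 × R$469.54 = R$24,594,505.20.
Margin of safety = R$24,594,505.20 − R$9,253,446.36 = R$15,341,059.

R$15,341,059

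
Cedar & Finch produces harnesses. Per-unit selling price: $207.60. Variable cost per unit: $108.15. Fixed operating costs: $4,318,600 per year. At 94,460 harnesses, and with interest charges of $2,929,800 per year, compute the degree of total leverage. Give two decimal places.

4.38

At 94,460 units, contribution = 94,460 × $99.45 = $9,394,047.00.
Operating income = contribution − fixed costs = $9,394,047.00 − $4,318,600 = $5,075,447.00. Interest = $2,929,800.00.
DOL = $9,394,047.00 ÷ $5,075,447.00 = 1.8509; DFL = $5,075,447.00 ÷ $2,145,647.00 = 2.3655.
DCL = DOL × DFL = 1.8509 × 2.3655 = 4.3783.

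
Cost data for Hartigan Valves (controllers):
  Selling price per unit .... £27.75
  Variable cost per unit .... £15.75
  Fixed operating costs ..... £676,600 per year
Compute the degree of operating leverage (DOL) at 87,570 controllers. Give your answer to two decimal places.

Contribution at this volume is 87,570 × £12.00 = £1,050,840.00.
Operating income = contribution − fixed costs = £1,050,840.00 − £676,600 = £374,240.00.
DOL = contribution ÷ EBIT = £1,050,840.00 ÷ £374,240.00 = 2.8079.

2.81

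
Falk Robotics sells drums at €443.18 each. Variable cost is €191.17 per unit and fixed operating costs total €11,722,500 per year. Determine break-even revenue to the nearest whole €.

€20,614,966

Contribution margin per unit = €443.18 − €191.17 = €252.01, a CM ratio of €252.01 ÷ €443.18 = 0.5686.
Break-even revenue = fixed costs × price ÷ CM = €11,722,500 × €443.18 ÷ €252.01 = €20,614,966.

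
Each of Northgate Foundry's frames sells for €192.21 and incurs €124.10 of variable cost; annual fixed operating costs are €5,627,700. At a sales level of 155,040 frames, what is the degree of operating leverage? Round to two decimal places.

2.14

At 155,040 units, contribution = 155,040 × €68.11 = €10,559,774.40.
Operating income = contribution − fixed costs = €10,559,774.40 − €5,627,700 = €4,932,074.40.
Degree of operating leverage = €10,559,774.40 / €4,932,074.40 = 2.1410.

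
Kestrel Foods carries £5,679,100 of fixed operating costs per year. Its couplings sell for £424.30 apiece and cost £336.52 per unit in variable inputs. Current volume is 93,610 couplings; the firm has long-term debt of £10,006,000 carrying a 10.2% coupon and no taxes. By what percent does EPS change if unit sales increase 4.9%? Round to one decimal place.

Contribution at this volume is 93,610 × £87.78 = £8,217,085.80.
EBIT = £8,217,085.80 − £5,679,100 = £2,537,985.80.
Interest = £1,020,612.00, so EBIT − I = £1,517,373.80.
DCL = total CM / (EBIT − I) = £8,217,085.80 / £1,517,373.80 = 5.4153.
EPS therefore changes by 5.4153 × (+4.9%) = +26.5%.

+26.5%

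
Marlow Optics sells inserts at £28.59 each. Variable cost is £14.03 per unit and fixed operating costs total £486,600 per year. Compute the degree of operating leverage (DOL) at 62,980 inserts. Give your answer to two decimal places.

2.13

Contribution at this volume is 62,980 × £14.56 = £916,988.80.
EBIT = £916,988.80 − £486,600 = £430,388.80.
So DOL = total CM / EBIT = £916,988.80 / £430,388.80 = 2.1306.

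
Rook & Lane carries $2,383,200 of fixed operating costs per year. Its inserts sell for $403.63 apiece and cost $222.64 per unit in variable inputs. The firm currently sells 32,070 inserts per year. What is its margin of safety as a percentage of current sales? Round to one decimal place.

Contribution margin per unit = $403.63 − $222.64 = $180.99. Break-even units = $2,383,200 ÷ $180.99 = 13,167.58; break-even revenue = 13,167.58 × $403.63 = $5,314,829.64.
Actual sales revenue = 32,070 × $403.63 = $12,944,414.10.
Margin of safety = ($12,944,414.10 − $5,314,829.64) ÷ $12,944,414.10 = 58.9%.

58.9%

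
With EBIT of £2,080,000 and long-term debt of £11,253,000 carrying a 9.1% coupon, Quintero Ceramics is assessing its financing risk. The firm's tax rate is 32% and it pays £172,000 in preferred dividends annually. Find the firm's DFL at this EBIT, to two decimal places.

Interest = £1,024,023.00.
Preferred dividends grossed up pre-tax: £172,000 / (1 − 0.32) = £252,941.18.
DFL = EBIT ÷ [EBIT − I − D_p/(1−t)] = £2,080,000 ÷ [£2,080,000 − £1,024,023.00 − £252,941.18] = £2,080,000 ÷ £803,035.82 = 2.5902.

2.59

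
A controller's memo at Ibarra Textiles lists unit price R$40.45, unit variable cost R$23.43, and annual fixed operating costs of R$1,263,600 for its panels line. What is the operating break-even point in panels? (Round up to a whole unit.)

74,243 panels

Contribution margin per unit = R$40.45 − R$23.43 = R$17.02.
Break-even Q = R$1,263,600 / R$17.02 = 74,242.07 → 74,243 panels.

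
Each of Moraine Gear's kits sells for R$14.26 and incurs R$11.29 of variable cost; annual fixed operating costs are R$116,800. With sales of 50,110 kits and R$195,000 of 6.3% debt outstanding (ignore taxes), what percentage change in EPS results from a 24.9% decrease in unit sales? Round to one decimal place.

-187.7%

Total contribution margin = 50,110 × R$2.97 = R$148,826.70.
Subtracting fixed costs: EBIT = R$148,826.70 − R$116,800 = R$32,026.70.
After interest of R$12,285.00, pre-tax earnings = R$19,741.70.
Degree of combined leverage = contribution ÷ (EBIT − I) = R$148,826.70 ÷ R$19,741.70 = 7.5387.
EPS therefore changes by 7.5387 × (-24.9%) = -187.7%.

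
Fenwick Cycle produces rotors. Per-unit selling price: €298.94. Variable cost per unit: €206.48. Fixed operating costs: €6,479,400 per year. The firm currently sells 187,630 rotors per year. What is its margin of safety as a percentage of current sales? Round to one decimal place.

Unit CM = price − variable cost = €298.94 − €206.48 = €92.46. Break-even units = €6,479,400 ÷ €92.46 = 70,077.87; break-even revenue = 70,077.87 × €298.94 = €20,949,078.91.
Current sales = 187,630 × €298.94 = €56,090,112.20.
Margin of safety = (€56,090,112.20 − €20,949,078.91) ÷ €56,090,112.20 = 62.7%.

62.7%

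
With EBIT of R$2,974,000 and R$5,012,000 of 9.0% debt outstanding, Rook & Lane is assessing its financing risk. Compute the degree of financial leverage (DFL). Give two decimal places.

1.18

Annual interest charges come to R$451,080.00.
Degree of financial leverage = EBIT / (EBIT − interest) = R$2,974,000 / R$2,522,920.00 = 1.1788.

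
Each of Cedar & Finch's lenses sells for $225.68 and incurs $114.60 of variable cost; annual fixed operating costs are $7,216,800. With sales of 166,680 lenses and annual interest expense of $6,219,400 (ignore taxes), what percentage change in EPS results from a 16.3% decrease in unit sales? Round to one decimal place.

-59.4%

At 166,680 units, contribution = 166,680 × $111.08 = $18,514,814.40.
Subtracting fixed costs: EBIT = $18,514,814.40 − $7,216,800 = $11,298,014.40.
After interest of $6,219,400.00, pre-tax earnings = $5,078,614.40.
DCL = total CM / (EBIT − I) = $18,514,814.40 / $5,078,614.40 = 3.6456.
EPS therefore changes by 3.6456 × (-16.3%) = -59.4%.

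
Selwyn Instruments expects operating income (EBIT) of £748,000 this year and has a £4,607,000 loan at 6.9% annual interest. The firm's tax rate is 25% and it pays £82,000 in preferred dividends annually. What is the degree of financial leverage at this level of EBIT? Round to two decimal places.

2.33

Interest = £317,883.00.
Preferred dividends grossed up pre-tax: £82,000 / (1 − 0.25) = £109,333.33.
DFL = EBIT ÷ [EBIT − I − D_p/(1−t)] = £748,000 ÷ [£748,000 − £317,883.00 − £109,333.33] = £748,000 ÷ £320,783.67 = 2.3318.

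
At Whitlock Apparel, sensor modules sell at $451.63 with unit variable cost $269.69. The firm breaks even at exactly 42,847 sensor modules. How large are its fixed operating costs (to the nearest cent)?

Each unit contributes $451.63 − $269.69 = $181.94.
Since BE = FC / CM, FC = 42,847 × $181.94 = $7,795,583.18.

$7,795,583.18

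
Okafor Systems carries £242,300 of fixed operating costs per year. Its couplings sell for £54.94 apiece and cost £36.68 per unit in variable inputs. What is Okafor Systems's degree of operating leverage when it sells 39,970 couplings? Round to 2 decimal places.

1.50

At 39,970 units, contribution = 39,970 × £18.26 = £729,852.20.
Subtracting fixed costs: EBIT = £729,852.20 − £242,300 = £487,552.20.
DOL = contribution ÷ EBIT = £729,852.20 ÷ £487,552.20 = 1.4970.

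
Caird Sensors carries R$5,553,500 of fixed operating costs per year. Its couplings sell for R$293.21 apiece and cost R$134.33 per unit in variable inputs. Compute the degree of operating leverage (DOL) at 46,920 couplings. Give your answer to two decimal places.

Contribution at this volume is 46,920 × R$158.88 = R$7,454,649.60.
EBIT = R$7,454,649.60 − R$5,553,500 = R$1,901,149.60.
DOL = contribution ÷ EBIT = R$7,454,649.60 ÷ R$1,901,149.60 = 3.9211.

3.92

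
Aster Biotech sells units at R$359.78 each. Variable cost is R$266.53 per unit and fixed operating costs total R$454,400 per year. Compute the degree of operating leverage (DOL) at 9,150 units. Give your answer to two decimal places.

At 9,150 units, contribution = 9,150 × R$93.25 = R$853,237.50.
EBIT = R$853,237.50 − R$454,400 = R$398,837.50.
DOL = contribution ÷ EBIT = R$853,237.50 ÷ R$398,837.50 = 2.1393.

2.14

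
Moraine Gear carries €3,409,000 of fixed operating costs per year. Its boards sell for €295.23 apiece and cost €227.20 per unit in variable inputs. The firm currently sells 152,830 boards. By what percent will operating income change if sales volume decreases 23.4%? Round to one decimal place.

-34.8%

At 152,830 units, contribution = 152,830 × €68.03 = €10,397,024.90.
Operating income = contribution − fixed costs = €10,397,024.90 − €3,409,000 = €6,988,024.90.
Degree of operating leverage = €10,397,024.90 / €6,988,024.90 = 1.4878.
Operating income changes by 1.4878 × -23.4% = -34.8%.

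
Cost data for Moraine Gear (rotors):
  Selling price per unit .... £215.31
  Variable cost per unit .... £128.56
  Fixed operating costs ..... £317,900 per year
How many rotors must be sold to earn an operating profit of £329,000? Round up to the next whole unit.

Each unit contributes £215.31 − £128.56 = £86.75.
Need Q such that Q × £86.75 − £317,900 = £329,000, i.e. Q = £646,900 / £86.75 = 7,457.06 → 7,458.

7,458 rotors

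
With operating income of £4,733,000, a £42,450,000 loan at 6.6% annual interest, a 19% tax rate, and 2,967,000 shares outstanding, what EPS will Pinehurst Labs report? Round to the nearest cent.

Interest = £2,801,700.00, so EBT = £4,733,000 − £2,801,700.00 = £1,931,300.00.
Net income = £1,931,300.00 × (1 − 0.19) = £1,564,353.00.
EPS = £1,564,353.00 ÷ 2,967,000 = £0.53.

£0.53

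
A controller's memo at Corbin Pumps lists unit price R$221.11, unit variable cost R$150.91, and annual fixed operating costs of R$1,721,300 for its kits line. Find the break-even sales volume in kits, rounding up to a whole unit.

Each unit contributes R$221.11 − R$150.91 = R$70.20.
Break-even Q = R$1,721,300 / R$70.20 = 24,519.94 → 24,520 kits.

24,520 kits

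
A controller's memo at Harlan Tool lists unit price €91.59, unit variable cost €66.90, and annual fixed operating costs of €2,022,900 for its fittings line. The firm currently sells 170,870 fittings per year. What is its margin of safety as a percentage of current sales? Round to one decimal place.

Contribution margin per unit = €91.59 − €66.90 = €24.69. Break-even units = €2,022,900 ÷ €24.69 = 81,931.96; break-even revenue = 81,931.96 × €91.59 = €7,504,147.87.
Actual sales revenue = 170,870 × €91.59 = €15,649,983.30.
Margin of safety = (€15,649,983.30 − €7,504,147.87) ÷ €15,649,983.30 = 52.1%.

52.1%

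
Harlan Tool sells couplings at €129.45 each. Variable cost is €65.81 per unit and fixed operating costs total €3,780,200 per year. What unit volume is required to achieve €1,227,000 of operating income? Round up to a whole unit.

Unit CM = price − variable cost = €129.45 − €65.81 = €63.64.
Need Q such that Q × €63.64 − €3,780,200 = €1,227,000, i.e. Q = €5,007,200 / €63.64 = 78,680.08 → 78,681.

78,681 couplings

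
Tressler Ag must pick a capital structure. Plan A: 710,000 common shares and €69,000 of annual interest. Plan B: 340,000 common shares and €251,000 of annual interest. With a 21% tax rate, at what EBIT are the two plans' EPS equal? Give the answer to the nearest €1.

€418,243

Set EPS_A = EPS_B: (EBIT − €69,000)(1 − 0.21) ÷ 710,000 = (EBIT − €251,000)(1 − 0.21) ÷ 340,000.
The (1 − t) factor cancels: (EBIT − 69,000) × 340,000 = (EBIT − 251,000) × 710,000.
Solving, EBIT = (251,000·710,000 − 69,000·340,000) / (710,000 − 340,000) = 154,750,000,000 / 370,000 = 418,243.24.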